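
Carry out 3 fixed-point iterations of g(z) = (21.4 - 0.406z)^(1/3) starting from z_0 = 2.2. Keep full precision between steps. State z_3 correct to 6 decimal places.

z_1 = g(2.200000) = 2.737154
z_2 = g(2.737154) = 2.727417
z_3 = g(2.727417) = 2.727594

2.727594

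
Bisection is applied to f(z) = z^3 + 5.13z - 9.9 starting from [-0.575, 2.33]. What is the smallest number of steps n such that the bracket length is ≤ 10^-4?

15

Initial width b − a = 2.33 − -0.575 = 2.905000.
After n steps the width is (b−a)/2^n; need (b−a)/2^n ≤ 10^-4.
So n ≥ log₂(2.905000/10^-4) = log₂(29050.0000) ≈ 14.8263.
Hence n = 15.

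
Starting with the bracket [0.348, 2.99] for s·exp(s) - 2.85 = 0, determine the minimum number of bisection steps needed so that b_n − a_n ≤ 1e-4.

Initial width b − a = 2.99 − 0.348 = 2.642000.
After n steps the width is (b−a)/2^n; need (b−a)/2^n ≤ 1e-4.
So n ≥ log₂(2.642000/1e-4) = log₂(26420.0000) ≈ 14.6893.
Hence n = 15.

15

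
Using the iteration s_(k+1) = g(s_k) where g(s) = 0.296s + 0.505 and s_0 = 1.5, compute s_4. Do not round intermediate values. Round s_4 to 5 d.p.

s_1 = g(1.500000) = 0.949000
s_2 = g(0.949000) = 0.785904
s_3 = g(0.785904) = 0.737628
s_4 = g(0.737628) = 0.723338

0.72334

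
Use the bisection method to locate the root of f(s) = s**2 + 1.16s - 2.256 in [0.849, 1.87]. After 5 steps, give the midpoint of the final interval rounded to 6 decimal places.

1.024484

f(0.849000) = -0.550359, f(1.870000) = 3.410100 (opposite signs)
step 1: m = 1.359500, f(m) = 1.169260 > 0 → root in [0.849000, 1.359500]
step 2: m = 1.104250, f(m) = 0.244298 > 0 → root in [0.849000, 1.104250]
step 3: m = 0.976625, f(m) = -0.169319 < 0 → root in [0.976625, 1.104250]
step 4: m = 1.040437, f(m) = 0.033418 > 0 → root in [0.976625, 1.040437]
step 5: m = 1.008531, f(m) = -0.068968 < 0 → root in [1.008531, 1.040437]
Midpoint of [1.008531, 1.040437] = 1.024484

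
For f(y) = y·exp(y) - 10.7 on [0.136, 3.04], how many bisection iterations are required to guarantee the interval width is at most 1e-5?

Initial width b − a = 3.04 − 0.136 = 2.904000.
After n steps the width is (b−a)/2^n; need (b−a)/2^n ≤ 1e-5.
So n ≥ log₂(2.904000/1e-5) = log₂(290400.0000) ≈ 18.1477.
Hence n = 19.

19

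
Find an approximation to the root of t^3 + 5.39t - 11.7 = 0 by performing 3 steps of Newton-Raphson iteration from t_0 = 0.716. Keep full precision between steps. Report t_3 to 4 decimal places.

f'(t) = 3t^2 + 5.39
t_0 = 0.716000: f = -7.473698, f' = 6.927968 → t_1 = 0.716000 - (-7.473698)/(6.927968) = 1.794772
t_1 = 1.794772: f = 3.755153, f' = 15.053620 → t_2 = 1.794772 - (3.755153)/(15.053620) = 1.545320
t_2 = 1.545320: f = 0.319523, f' = 12.554044 → t_3 = 1.545320 - (0.319523)/(12.554044) = 1.519868

1.5199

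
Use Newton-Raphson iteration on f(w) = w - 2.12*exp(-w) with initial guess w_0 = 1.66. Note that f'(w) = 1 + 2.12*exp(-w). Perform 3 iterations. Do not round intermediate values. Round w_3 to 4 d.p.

0.8796

Newton update: w ← w − f(w)/f'(w).
w_0 = 1.660000: f = 1.256905, f' = 1.403095 → w_1 = 1.660000 - (1.256905)/(1.403095) = 0.764191
w_1 = 0.764191: f = -0.223116, f' = 1.987307 → w_2 = 0.764191 - (-0.223116)/(1.987307) = 0.876461
w_2 = 0.876461: f = -0.005996, f' = 1.882457 → w_3 = 0.876461 - (-0.005996)/(1.882457) = 0.879646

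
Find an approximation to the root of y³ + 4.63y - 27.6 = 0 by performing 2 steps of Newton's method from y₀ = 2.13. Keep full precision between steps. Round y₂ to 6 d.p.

f'(y) = 3y² + 4.63
y_0 = 2.130000: f = -8.074503, f' = 18.240700 → y_1 = 2.130000 - (-8.074503)/(18.240700) = 2.572664
y_1 = 2.572664: f = 1.338871, f' = 24.485802 → y_2 = 2.572664 - (1.338871)/(24.485802) = 2.517985

2.517985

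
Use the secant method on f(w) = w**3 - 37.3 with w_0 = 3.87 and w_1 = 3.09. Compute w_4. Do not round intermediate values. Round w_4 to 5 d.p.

Secant update: w_(k+1) = w_k − f(w_k)·(w_k − w_(k-1))/(f(w_k) − f(w_(k-1))).
f(w_0) = 20.660603, f(w_1) = -7.796371
w_2 = 3.090000 - (-7.796371)·(3.090000 - 3.870000)/(-7.796371 - (20.660603)) = 3.303697; f(w_2) = -1.242084
w_3 = 3.303697 - (-1.242084)·(3.303697 - 3.090000)/(-1.242084 - (-7.796371)) = 3.344194; f(w_3) = 0.100243
w_4 = 3.344194 - (0.100243)·(3.344194 - 3.303697)/(0.100243 - (-1.242084)) = 3.341170; f(w_4) = -0.001132

3.34117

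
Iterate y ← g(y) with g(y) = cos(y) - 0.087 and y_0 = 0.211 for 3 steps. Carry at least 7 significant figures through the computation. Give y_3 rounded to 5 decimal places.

y_1 = g(0.211000) = 0.890822
y_2 = g(0.890822) = 0.541773
y_3 = g(0.541773) = 0.769796

0.76980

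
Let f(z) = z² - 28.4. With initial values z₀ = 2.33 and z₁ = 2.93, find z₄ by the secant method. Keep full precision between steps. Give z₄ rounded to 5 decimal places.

5.28926

Secant update: z_(k+1) = z_k − f(z_k)·(z_k − z_(k-1))/(f(z_k) − f(z_(k-1))).
f(z_0) = -22.971100, f(z_1) = -19.815100
z_2 = 2.930000 - (-19.815100)·(2.930000 - 2.330000)/(-19.815100 - (-22.971100)) = 6.697129; f(z_2) = 16.451541
z_3 = 6.697129 - (16.451541)·(6.697129 - 2.930000)/(16.451541 - (-19.815100)) = 4.988256; f(z_3) = -3.517299
z_4 = 4.988256 - (-3.517299)·(4.988256 - 6.697129)/(-3.517299 - (16.451541)) = 5.289256; f(z_4) = -0.423770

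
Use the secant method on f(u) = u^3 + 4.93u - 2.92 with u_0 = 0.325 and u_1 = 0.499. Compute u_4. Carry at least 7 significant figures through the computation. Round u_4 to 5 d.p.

f(u_0) = -1.283422, f(u_1) = -0.335679
u_2 = 0.499000 - (-0.335679)·(0.499000 - 0.325000)/(-0.335679 - (-1.283422)) = 0.560629; f(u_2) = 0.020107
u_3 = 0.560629 - (0.020107)·(0.560629 - 0.499000)/(0.020107 - (-0.335679)) = 0.557146; f(u_3) = -0.000327
u_4 = 0.557146 - (-0.000327)·(0.557146 - 0.560629)/(-0.000327 - (0.020107)) = 0.557201; f(u_4) = -0.000000

0.55720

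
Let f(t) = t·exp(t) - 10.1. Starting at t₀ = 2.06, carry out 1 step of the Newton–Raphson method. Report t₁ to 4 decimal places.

f'(t) = (t + 1)·exp(t)
t_0 = 2.060000: f = 6.062698, f' = 24.008668 → t_1 = 2.060000 - (6.062698)/(24.008668) = 1.807479

1.8075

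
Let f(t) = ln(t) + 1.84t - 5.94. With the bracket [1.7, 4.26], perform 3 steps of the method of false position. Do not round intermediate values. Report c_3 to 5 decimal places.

2.69046

f(1.700000) = -2.281372, f(4.260000) = 3.347669
step 1: c = 2.737532, f(c) = 0.104116 > 0 → new bracket [1.700000, 2.737532]
step 2: c = 2.692248, f(c) = 0.004114 > 0 → new bracket [1.700000, 2.692248]
step 3: c = 2.690462, f(c) = 0.000164 > 0 → new bracket [1.700000, 2.690462]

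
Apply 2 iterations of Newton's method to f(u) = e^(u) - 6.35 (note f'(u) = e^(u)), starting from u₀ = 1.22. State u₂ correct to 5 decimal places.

1.87643

u_0 = 1.220000: f = -2.962812, f' = 3.387188 → u_1 = 1.220000 - (-2.962812)/(3.387188) = 2.094712
u_1 = 2.094712: f = 1.773098, f' = 8.123098 → u_2 = 2.094712 - (1.773098)/(8.123098) = 1.876433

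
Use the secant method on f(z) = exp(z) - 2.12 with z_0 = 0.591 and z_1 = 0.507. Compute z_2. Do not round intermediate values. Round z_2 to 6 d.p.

f(z_0) = -0.314207, f(z_1) = -0.459697
z_2 = 0.507000 - (-0.459697)·(0.507000 - 0.591000)/(-0.459697 - (-0.314207)) = 0.772410; f(z_2) = 0.044977

0.772410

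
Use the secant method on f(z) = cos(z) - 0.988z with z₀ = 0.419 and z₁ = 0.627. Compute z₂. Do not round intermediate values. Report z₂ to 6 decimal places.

0.755022

f(z_0) = 0.499524, f(z_1) = 0.190315
z_2 = 0.627000 - (0.190315)·(0.627000 - 0.419000)/(0.190315 - (0.499524)) = 0.755022; f(z_2) = -0.017705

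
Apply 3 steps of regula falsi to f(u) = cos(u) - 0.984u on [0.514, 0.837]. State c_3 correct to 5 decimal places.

0.74621

f(0.514000) = 0.365009, f(0.837000) = -0.153914
step 1: c = 0.741197, f(c) = 0.008323 > 0 → new bracket [0.741197, 0.837000]
step 2: c = 0.746112, f(c) = 0.000160 > 0 → new bracket [0.746112, 0.837000]
step 3: c = 0.746206, f(c) = 0.000003 > 0 → new bracket [0.746206, 0.837000]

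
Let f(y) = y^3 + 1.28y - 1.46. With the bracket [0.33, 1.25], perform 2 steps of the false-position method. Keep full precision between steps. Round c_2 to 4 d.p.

f(0.330000) = -1.001663, f(1.250000) = 2.093125
step 1: c = 0.627768, f(c) = -0.409057 < 0 → new bracket [0.627768, 1.250000]
step 2: c = 0.729491, f(c) = -0.138048 < 0 → new bracket [0.729491, 1.250000]

0.7295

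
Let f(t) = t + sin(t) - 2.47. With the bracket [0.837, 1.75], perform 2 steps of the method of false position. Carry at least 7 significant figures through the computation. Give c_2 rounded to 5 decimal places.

1.48936

f(0.837000) = -0.890363, f(1.750000) = 0.263986
step 1: c = 1.541208, f(c) = 0.070770 > 0 → new bracket [0.837000, 1.541208]
step 2: c = 1.489356, f(c) = 0.016041 > 0 → new bracket [0.837000, 1.489356]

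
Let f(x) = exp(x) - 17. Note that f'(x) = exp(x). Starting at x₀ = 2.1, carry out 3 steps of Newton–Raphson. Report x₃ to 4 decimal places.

x_0 = 2.100000: f = -8.833830, f' = 8.166170 → x_1 = 2.100000 - (-8.833830)/(8.166170) = 3.181759
x_1 = 3.181759: f = 7.089096, f' = 24.089096 → x_2 = 3.181759 - (7.089096)/(24.089096) = 2.887473
x_2 = 2.887473: f = 0.947894, f' = 17.947894 → x_3 = 2.887473 - (0.947894)/(17.947894) = 2.834659

2.8347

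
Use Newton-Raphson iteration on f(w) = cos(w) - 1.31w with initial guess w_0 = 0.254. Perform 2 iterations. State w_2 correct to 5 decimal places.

0.62122

Newton update: w ← w − f(w)/f'(w).
f'(w) = -sin(w) - 1.31
w_0 = 0.254000: f = 0.635175, f' = -1.561278 → w_1 = 0.254000 - (0.635175)/(-1.561278) = 0.660830
w_1 = 0.660830: f = -0.076205, f' = -1.923773 → w_2 = 0.660830 - (-0.076205)/(-1.923773) = 0.621218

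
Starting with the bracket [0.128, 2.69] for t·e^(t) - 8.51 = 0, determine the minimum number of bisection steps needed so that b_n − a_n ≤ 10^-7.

Initial width b − a = 2.69 − 0.128 = 2.562000.
After n steps the width is (b−a)/2^n; need (b−a)/2^n ≤ 10^-7.
So n ≥ log₂(2.562000/10^-7) = log₂(25620000.0000) ≈ 24.6108.
Hence n = 25.

25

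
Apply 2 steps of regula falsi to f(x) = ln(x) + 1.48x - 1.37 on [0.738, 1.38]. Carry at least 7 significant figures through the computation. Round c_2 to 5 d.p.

0.95704

f(0.738000) = -0.581571, f(1.380000) = 0.994483
step 1: c = 0.974901, f(c) = 0.047434 > 0 → new bracket [0.738000, 0.974901]
step 2: c = 0.957036, f(c) = 0.002499 > 0 → new bracket [0.738000, 0.957036]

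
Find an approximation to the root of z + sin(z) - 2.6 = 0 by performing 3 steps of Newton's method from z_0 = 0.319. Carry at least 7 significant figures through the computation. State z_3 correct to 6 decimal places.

f'(z) = 1 + cos(z)
z_0 = 0.319000: f = -1.967383, f' = 1.949550 → z_1 = 0.319000 - (-1.967383)/(1.949550) = 1.328147
z_1 = 1.328147: f = -0.301148, f' = 1.240275 → z_2 = 1.328147 - (-0.301148)/(1.240275) = 1.570955
z_2 = 1.570955: f = -0.029045, f' = 0.999842 → z_3 = 1.570955 - (-0.029045)/(0.999842) = 1.600005

1.600005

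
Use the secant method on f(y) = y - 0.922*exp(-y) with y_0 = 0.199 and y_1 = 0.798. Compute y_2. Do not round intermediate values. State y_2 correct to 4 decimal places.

f(y_0) = -0.556625, f(y_1) = 0.382889
y_2 = 0.798000 - (0.382889)·(0.798000 - 0.199000)/(0.382889 - (-0.556625)) = 0.553884; f(y_2) = 0.023998

0.5539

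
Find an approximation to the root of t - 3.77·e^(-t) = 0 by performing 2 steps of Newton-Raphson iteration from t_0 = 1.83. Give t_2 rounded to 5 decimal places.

Newton update: t ← t − f(t)/f'(t).
f'(t) = 1 + 3.77·e^(-t)
t_0 = 1.830000: f = 1.225241, f' = 1.604759 → t_1 = 1.830000 - (1.225241)/(1.604759) = 1.066495
t_1 = 1.066495: f = -0.231186, f' = 2.297682 → t_2 = 1.066495 - (-0.231186)/(2.297682) = 1.167113

1.16711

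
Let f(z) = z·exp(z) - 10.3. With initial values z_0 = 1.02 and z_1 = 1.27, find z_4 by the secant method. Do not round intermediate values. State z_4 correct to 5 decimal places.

f(z_0) = -7.471341, f(z_1) = -5.777717
z_2 = 1.270000 - (-5.777717)·(1.270000 - 1.020000)/(-5.777717 - (-7.471341)) = 2.122863; f(z_2) = 7.436570
z_3 = 2.122863 - (7.436570)·(2.122863 - 1.270000)/(7.436570 - (-5.777717)) = 1.642899; f(z_3) = -1.805982
z_4 = 1.642899 - (-1.805982)·(1.642899 - 2.122863)/(-1.805982 - (7.436570)) = 1.736684; f(z_4) = -0.438275

1.73668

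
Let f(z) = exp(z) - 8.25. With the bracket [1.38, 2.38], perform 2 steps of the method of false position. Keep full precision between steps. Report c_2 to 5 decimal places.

2.09657

False-position update: c = (a·f(b) − b·f(a))/(f(b) − f(a)); replace the endpoint whose sign matches f(c).
f(1.380000) = -4.275098, f(2.380000) = 2.554903
step 1: c = 2.005929, f(c) = -0.817001 < 0 → new bracket [2.005929, 2.380000]
step 2: c = 2.096565, f(c) = -0.111829 < 0 → new bracket [2.096565, 2.380000]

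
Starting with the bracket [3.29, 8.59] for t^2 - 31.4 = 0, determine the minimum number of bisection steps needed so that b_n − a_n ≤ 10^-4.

Initial width b − a = 8.59 − 3.29 = 5.300000.
After n steps the width is (b−a)/2^n; need (b−a)/2^n ≤ 10^-4.
So n ≥ log₂(5.300000/10^-4) = log₂(53000.0000) ≈ 15.6937.
Hence n = 16.

16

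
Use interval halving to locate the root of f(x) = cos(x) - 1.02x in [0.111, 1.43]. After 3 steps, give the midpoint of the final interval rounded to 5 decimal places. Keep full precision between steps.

0.68806

f(0.111000) = 0.880626, f(1.430000) = -1.318268 (opposite signs)
step 1: m = 0.770500, f(m) = -0.068347 < 0 → root in [0.111000, 0.770500]
step 2: m = 0.440750, f(m) = 0.454867 > 0 → root in [0.440750, 0.770500]
step 3: m = 0.605625, f(m) = 0.204409 > 0 → root in [0.605625, 0.770500]
Midpoint of [0.605625, 0.770500] = 0.688063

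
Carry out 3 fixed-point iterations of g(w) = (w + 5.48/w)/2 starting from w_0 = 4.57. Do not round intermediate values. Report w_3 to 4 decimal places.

2.3415

w_1 = g(4.570000) = 2.884562
w_2 = g(2.884562) = 2.392165
w_3 = g(2.392165) = 2.341488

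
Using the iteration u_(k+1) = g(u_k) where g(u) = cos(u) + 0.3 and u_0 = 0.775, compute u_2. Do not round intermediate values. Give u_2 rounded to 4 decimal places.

0.8281

u_1 = g(0.775000) = 1.014421
u_2 = g(1.014421) = 0.828112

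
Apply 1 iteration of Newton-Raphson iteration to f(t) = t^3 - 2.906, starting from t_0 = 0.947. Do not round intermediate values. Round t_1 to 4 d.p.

f'(t) = 3t^2
t_0 = 0.947000: f = -2.056722, f' = 2.690427 → t_1 = 0.947000 - (-2.056722)/(2.690427) = 1.711459

1.7115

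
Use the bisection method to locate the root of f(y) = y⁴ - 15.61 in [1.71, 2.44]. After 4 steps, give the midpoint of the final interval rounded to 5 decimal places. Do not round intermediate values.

f(1.710000) = -7.059639, f(2.440000) = 19.835353 (opposite signs)
step 1: m = 2.075000, f(m) = 2.928407 > 0 → root in [1.710000, 2.075000]
step 2: m = 1.892500, f(m) = -2.782455 < 0 → root in [1.892500, 2.075000]
step 3: m = 1.983750, f(m) = -0.123697 < 0 → root in [1.983750, 2.075000]
step 4: m = 2.029375, f(m) = 1.350913 > 0 → root in [1.983750, 2.029375]
Midpoint of [1.983750, 2.029375] = 2.006563

2.00656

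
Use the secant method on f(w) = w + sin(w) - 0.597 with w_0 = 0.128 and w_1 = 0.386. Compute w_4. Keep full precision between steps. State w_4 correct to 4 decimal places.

0.3008

Secant update: w_(k+1) = w_k − f(w_k)·(w_k − w_(k-1))/(f(w_k) − f(w_(k-1))).
f(w_0) = -0.341349, f(w_1) = 0.165486
w_2 = 0.386000 - (0.165486)·(0.386000 - 0.128000)/(0.165486 - (-0.341349)) = 0.301761; f(w_2) = 0.001963
w_3 = 0.301761 - (0.001963)·(0.301761 - 0.386000)/(0.001963 - (0.165486)) = 0.300750; f(w_3) = -0.000014
w_4 = 0.300750 - (-0.000014)·(0.300750 - 0.301761)/(-0.000014 - (0.001963)) = 0.300757; f(w_4) = 0.000000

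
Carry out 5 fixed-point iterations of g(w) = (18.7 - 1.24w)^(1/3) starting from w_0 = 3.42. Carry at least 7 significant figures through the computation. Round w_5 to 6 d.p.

w_1 = g(3.420000) = 2.436210
w_2 = g(2.436210) = 2.502882
w_3 = g(2.502882) = 2.498475
w_4 = g(2.498475) = 2.498767
w_5 = g(2.498767) = 2.498748

2.498748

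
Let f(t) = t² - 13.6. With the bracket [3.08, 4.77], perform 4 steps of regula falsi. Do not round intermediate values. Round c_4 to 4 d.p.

3.6876

f(3.080000) = -4.113600, f(4.770000) = 9.152900
step 1: c = 3.604025, f(c) = -0.611000 < 0 → new bracket [3.604025, 4.770000]
step 2: c = 3.676989, f(c) = -0.079750 < 0 → new bracket [3.676989, 4.770000]
step 3: c = 3.686430, f(c) = -0.010230 < 0 → new bracket [3.686430, 4.770000]
step 4: c = 3.687640, f(c) = -0.001309 < 0 → new bracket [3.687640, 4.770000]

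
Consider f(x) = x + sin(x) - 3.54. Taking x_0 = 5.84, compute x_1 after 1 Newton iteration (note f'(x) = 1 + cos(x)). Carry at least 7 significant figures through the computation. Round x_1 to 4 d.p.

4.8569

x_0 = 5.840000: f = 1.871181, f' = 1.903390 → x_1 = 5.840000 - (1.871181)/(1.903390) = 4.856922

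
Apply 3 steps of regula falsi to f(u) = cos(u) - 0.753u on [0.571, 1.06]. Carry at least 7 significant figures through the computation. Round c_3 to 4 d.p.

f(0.571000) = 0.411398, f(1.060000) = -0.309308
step 1: c = 0.850134, f(c) = 0.019731 > 0 → new bracket [0.850134, 1.060000]
step 2: c = 0.862719, f(c) = 0.000747 > 0 → new bracket [0.862719, 1.060000]
step 3: c = 0.863194, f(c) = 0.000028 > 0 → new bracket [0.863194, 1.060000]

0.8632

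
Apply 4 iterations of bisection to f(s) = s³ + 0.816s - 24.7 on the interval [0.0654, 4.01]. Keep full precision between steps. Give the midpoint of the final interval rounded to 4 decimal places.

f(0.065400) = -24.646354, f(4.010000) = 43.053361 (opposite signs)
step 1: m = 2.037700, f(m) = -14.576255 < 0 → root in [2.037700, 4.010000]
step 2: m = 3.023850, f(m) = 5.416545 > 0 → root in [2.037700, 3.023850]
step 3: m = 2.530775, f(m) = -6.425724 < 0 → root in [2.530775, 3.023850]
step 4: m = 2.777312, f(m) = -1.011011 < 0 → root in [2.777312, 3.023850]
Midpoint of [2.777312, 3.023850] = 2.900581

2.9006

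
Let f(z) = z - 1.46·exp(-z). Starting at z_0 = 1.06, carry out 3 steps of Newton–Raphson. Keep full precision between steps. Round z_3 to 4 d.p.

0.7145

f'(z) = 1 + 1.46·exp(-z)
z_0 = 1.060000: f = 0.554175, f' = 1.505825 → z_1 = 1.060000 - (0.554175)/(1.505825) = 0.691980
z_1 = 0.691980: f = -0.038873, f' = 1.730853 → z_2 = 0.691980 - (-0.038873)/(1.730853) = 0.714439
z_2 = 0.714439: f = -0.000183, f' = 1.714622 → z_3 = 0.714439 - (-0.000183)/(1.714622) = 0.714545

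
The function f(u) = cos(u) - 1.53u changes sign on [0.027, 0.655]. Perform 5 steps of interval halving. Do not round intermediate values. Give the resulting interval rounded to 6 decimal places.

[0.537250, 0.556875]

f(0.027000) = 0.958326, f(0.655000) = -0.209102 (opposite signs)
step 1: m = 0.341000, f(m) = 0.420691 > 0 → root in [0.341000, 0.655000]
step 2: m = 0.498000, f(m) = 0.116600 > 0 → root in [0.498000, 0.655000]
step 3: m = 0.576500, f(m) = -0.043669 < 0 → root in [0.498000, 0.576500]
step 4: m = 0.537250, f(m) = 0.037127 > 0 → root in [0.537250, 0.576500]
step 5: m = 0.556875, f(m) = -0.003108 < 0 → root in [0.537250, 0.556875]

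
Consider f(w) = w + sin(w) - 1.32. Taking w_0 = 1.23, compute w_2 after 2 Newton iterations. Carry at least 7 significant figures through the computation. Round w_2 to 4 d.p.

Newton update: w ← w − f(w)/f'(w).
f'(w) = 1 + cos(w)
w_0 = 1.230000: f = 0.852489, f' = 1.334238 → w_1 = 1.230000 - (0.852489)/(1.334238) = 0.591067
w_1 = 0.591067: f = -0.171686, f' = 1.830347 → w_2 = 0.591067 - (-0.171686)/(1.830347) = 0.684867

0.6849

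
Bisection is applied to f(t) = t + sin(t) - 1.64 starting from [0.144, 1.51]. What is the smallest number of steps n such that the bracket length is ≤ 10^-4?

Initial width b − a = 1.51 − 0.144 = 1.366000.
After n steps the width is (b−a)/2^n; need (b−a)/2^n ≤ 10^-4.
So n ≥ log₂(1.366000/10^-4) = log₂(13660.0000) ≈ 13.7377.
Hence n = 14.

14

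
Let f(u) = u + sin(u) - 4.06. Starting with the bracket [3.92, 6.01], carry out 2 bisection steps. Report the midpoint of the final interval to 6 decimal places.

f(3.920000) = -0.842146, f(6.010000) = 1.680200 (opposite signs)
step 1: m = 4.965000, f(m) = -0.063263 < 0 → root in [4.965000, 6.010000]
step 2: m = 5.487500, f(m) = 0.713157 > 0 → root in [4.965000, 5.487500]
Midpoint of [4.965000, 5.487500] = 5.226250

5.226250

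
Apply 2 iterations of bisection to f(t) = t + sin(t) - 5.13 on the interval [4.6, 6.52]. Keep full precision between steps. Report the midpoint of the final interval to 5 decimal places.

f(4.600000) = -1.523691, f(6.520000) = 1.624607 (opposite signs)
step 1: m = 5.560000, f(m) = -0.231776 < 0 → root in [5.560000, 6.520000]
step 2: m = 6.040000, f(m) = 0.669205 > 0 → root in [5.560000, 6.040000]
Midpoint of [5.560000, 6.040000] = 5.800000

5.80000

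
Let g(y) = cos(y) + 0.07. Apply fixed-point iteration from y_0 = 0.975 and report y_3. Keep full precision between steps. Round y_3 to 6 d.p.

0.709200

y_1 = g(0.975000) = 0.631168
y_2 = g(0.631168) = 0.877339
y_3 = g(0.877339) = 0.709200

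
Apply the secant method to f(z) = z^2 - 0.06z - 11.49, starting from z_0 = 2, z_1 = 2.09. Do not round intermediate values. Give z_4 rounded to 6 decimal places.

f(z_0) = -7.610000, f(z_1) = -7.247300
z_2 = 2.090000 - (-7.247300)·(2.090000 - 2.000000)/(-7.247300 - (-7.610000)) = 3.888337; f(z_2) = 3.395868
z_3 = 3.888337 - (3.395868)·(3.888337 - 2.090000)/(3.395868 - (-7.247300)) = 3.314550; f(z_3) = -0.702631
z_4 = 3.314550 - (-0.702631)·(3.314550 - 3.888337)/(-0.702631 - (3.395868)) = 3.412918; f(z_4) = -0.046766

3.412918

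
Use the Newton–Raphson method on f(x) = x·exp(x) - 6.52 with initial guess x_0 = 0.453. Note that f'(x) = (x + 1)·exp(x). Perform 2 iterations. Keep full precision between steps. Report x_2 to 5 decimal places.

2.32603

Newton update: x ← x − f(x)/f'(x).
x_0 = 0.453000: f = -5.807420, f' = 2.285604 → x_1 = 0.453000 - (-5.807420)/(2.285604) = 2.993869
x_1 = 2.993869: f = 53.245893, f' = 79.728656 → x_2 = 2.993869 - (53.245893)/(79.728656) = 2.326030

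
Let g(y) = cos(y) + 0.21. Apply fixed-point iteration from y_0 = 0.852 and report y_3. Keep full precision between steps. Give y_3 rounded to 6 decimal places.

0.865473

y_1 = g(0.852000) = 0.868479
y_2 = g(0.868479) = 0.855988
y_3 = g(0.855988) = 0.865473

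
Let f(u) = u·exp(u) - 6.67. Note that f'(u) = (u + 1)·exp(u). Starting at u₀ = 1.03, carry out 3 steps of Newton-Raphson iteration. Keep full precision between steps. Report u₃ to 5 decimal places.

u_0 = 1.030000: f = -3.784902, f' = 5.686164 → u_1 = 1.030000 - (-3.784902)/(5.686164) = 1.695634
u_1 = 1.695634: f = 2.571371, f' = 14.691470 → u_2 = 1.695634 - (2.571371)/(14.691470) = 1.520609
u_2 = 1.520609: f = 0.286802, f' = 11.531812 → u_3 = 1.520609 - (0.286802)/(11.531812) = 1.495738

1.49574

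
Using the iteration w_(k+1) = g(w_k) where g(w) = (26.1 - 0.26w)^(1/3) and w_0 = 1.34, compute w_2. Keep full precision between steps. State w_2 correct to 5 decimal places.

2.93691

w_1 = g(1.340000) = 2.953031
w_2 = g(2.953031) = 2.936913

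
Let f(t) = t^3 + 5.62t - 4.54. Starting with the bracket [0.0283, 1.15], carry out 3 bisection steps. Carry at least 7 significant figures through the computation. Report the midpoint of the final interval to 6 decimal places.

f(0.028300) = -4.380931, f(1.150000) = 3.443875 (opposite signs)
step 1: m = 0.589150, f(m) = -1.024484 < 0 → root in [0.589150, 1.150000]
step 2: m = 0.869575, f(m) = 1.004550 > 0 → root in [0.589150, 0.869575]
step 3: m = 0.729362, f(m) = -0.052984 < 0 → root in [0.729362, 0.869575]
Midpoint of [0.729362, 0.869575] = 0.799469

0.799469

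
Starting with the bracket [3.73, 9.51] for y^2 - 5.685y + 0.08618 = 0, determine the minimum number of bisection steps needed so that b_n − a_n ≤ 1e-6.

Initial width b − a = 9.51 − 3.73 = 5.780000.
After n steps the width is (b−a)/2^n; need (b−a)/2^n ≤ 1e-6.
So n ≥ log₂(5.780000/1e-6) = log₂(5780000.0000) ≈ 22.4626.
Hence n = 23.

23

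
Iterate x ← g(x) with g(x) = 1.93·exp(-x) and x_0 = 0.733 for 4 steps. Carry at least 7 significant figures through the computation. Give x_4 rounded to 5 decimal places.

0.78515

x_1 = g(0.733000) = 0.927298
x_2 = g(0.927298) = 0.763549
x_3 = g(0.763549) = 0.899399
x_4 = g(0.899399) = 0.785151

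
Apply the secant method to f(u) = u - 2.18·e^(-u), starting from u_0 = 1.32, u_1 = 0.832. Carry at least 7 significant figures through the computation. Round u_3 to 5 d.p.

f(u_0) = 0.737645, f(u_1) = -0.116688
u_2 = 0.832000 - (-0.116688)·(0.832000 - 1.320000)/(-0.116688 - (0.737645)) = 0.898653; f(u_2) = 0.011136
u_3 = 0.898653 - (0.011136)·(0.898653 - 0.832000)/(0.011136 - (-0.116688)) = 0.892846; f(u_3) = 0.000161

0.89285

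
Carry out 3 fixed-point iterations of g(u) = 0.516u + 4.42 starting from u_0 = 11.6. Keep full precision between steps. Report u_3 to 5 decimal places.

9.47127

u_1 = g(11.600000) = 10.405600
u_2 = g(10.405600) = 9.789290
u_3 = g(9.789290) = 9.471273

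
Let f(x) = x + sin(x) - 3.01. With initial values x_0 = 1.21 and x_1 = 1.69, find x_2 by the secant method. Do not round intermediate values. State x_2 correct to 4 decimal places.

Secant update: x_(k+1) = x_k − f(x_k)·(x_k − x_(k-1))/(f(x_k) − f(x_(k-1))).
f(x_0) = -0.864384, f(x_1) = -0.327096
x_2 = 1.690000 - (-0.327096)·(1.690000 - 1.210000)/(-0.327096 - (-0.864384)) = 1.982220; f(x_2) = -0.111228

1.9822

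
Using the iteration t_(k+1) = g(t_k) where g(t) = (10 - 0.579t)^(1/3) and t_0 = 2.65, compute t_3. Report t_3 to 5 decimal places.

2.06485

t_1 = g(2.650000) = 2.038075
t_2 = g(2.038075) = 2.066120
t_3 = g(2.066120) = 2.064851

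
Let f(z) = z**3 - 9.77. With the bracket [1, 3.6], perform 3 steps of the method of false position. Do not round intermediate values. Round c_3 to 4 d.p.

1.9788

f(1.000000) = -8.770000, f(3.600000) = 36.886000
step 1: c = 1.499431, f(c) = -6.398843 < 0 → new bracket [1.499431, 3.600000]
step 2: c = 1.809960, f(c) = -3.840654 < 0 → new bracket [1.809960, 3.600000]
step 3: c = 1.978766, f(c) = -2.022108 < 0 → new bracket [1.978766, 3.600000]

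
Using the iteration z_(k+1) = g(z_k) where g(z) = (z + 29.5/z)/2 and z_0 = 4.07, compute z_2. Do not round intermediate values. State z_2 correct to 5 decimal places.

5.43597

z_1 = g(4.070000) = 5.659079
z_2 = g(5.659079) = 5.435971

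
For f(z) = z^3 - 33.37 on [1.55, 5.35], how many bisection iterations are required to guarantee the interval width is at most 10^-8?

29

Initial width b − a = 5.35 − 1.55 = 3.800000.
After n steps the width is (b−a)/2^n; need (b−a)/2^n ≤ 10^-8.
So n ≥ log₂(3.800000/10^-8) = log₂(380000000.0000) ≈ 28.5014.
Hence n = 29.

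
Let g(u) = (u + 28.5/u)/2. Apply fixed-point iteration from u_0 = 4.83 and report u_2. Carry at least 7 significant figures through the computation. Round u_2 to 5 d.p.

5.33861

u_1 = g(4.830000) = 5.365311
u_2 = g(5.365311) = 5.338606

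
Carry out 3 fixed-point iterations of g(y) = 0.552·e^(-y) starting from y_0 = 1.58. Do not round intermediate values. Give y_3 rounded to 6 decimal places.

0.337266

y_1 = g(1.580000) = 0.113698
y_2 = g(0.113698) = 0.492675
y_3 = g(0.492675) = 0.337266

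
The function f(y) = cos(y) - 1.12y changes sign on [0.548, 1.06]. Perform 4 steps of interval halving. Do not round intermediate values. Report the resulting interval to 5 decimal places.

[0.67600, 0.70800]

f(0.548000) = 0.239808, f(1.060000) = -0.698328 (opposite signs)
step 1: m = 0.804000, f(m) = -0.206648 < 0 → root in [0.548000, 0.804000]
step 2: m = 0.676000, f(m) = 0.022962 > 0 → root in [0.676000, 0.804000]
step 3: m = 0.740000, f(m) = -0.090331 < 0 → root in [0.676000, 0.740000]
step 4: m = 0.708000, f(m) = -0.033296 < 0 → root in [0.676000, 0.708000]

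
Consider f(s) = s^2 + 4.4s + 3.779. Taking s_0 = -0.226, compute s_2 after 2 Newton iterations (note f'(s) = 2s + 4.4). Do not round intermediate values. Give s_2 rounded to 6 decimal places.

-1.149669

s_0 = -0.226000: f = 2.835676, f' = 3.948000 → s_1 = -0.226000 - (2.835676)/(3.948000) = -0.944256
s_1 = -0.944256: f = 0.515892, f' = 2.511487 → s_2 = -0.944256 - (0.515892)/(2.511487) = -1.149669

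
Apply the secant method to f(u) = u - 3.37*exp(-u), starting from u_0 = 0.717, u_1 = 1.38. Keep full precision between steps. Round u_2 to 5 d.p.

1.13841

Secant update: u_(k+1) = u_k − f(u_k)·(u_k − u_(k-1))/(f(u_k) − f(u_(k-1))).
f(u_0) = -0.928284, f(u_1) = 0.532180
u_2 = 1.380000 - (0.532180)·(1.380000 - 0.717000)/(0.532180 - (-0.928284)) = 1.138409; f(u_2) = 0.058902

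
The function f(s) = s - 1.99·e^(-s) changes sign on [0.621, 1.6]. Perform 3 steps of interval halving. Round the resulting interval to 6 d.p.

f(0.621000) = -0.448439, f(1.600000) = 1.198226 (opposite signs)
step 1: m = 1.110500, f(m) = 0.455005 > 0 → root in [0.621000, 1.110500]
step 2: m = 0.865750, f(m) = 0.028486 > 0 → root in [0.621000, 0.865750]
step 3: m = 0.743375, f(m) = -0.202883 < 0 → root in [0.743375, 0.865750]

[0.743375, 0.865750]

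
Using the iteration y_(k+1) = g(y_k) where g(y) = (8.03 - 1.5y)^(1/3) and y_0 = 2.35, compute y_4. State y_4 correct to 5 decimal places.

1.75470

y_1 = g(2.350000) = 1.651575
y_2 = g(1.651575) = 1.770787
y_3 = g(1.770787) = 1.751571
y_4 = g(1.751571) = 1.754697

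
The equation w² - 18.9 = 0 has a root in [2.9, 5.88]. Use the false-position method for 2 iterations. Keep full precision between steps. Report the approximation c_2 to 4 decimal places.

f(2.900000) = -10.490000, f(5.880000) = 15.674400
step 1: c = 4.094761, f(c) = -2.132934 < 0 → new bracket [4.094761, 5.880000]
step 2: c = 4.308594, f(c) = -0.336019 < 0 → new bracket [4.308594, 5.880000]

4.3086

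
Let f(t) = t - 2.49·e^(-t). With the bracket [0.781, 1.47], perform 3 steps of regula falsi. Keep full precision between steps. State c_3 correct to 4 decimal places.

0.9567

f(0.781000) = -0.359290, f(1.470000) = 0.897486
step 1: c = 0.977973, f(c) = 0.041552 > 0 → new bracket [0.781000, 0.977973]
step 2: c = 0.957554, f(c) = 0.001817 > 0 → new bracket [0.781000, 0.957554]
step 3: c = 0.956666, f(c) = 0.000079 > 0 → new bracket [0.781000, 0.956666]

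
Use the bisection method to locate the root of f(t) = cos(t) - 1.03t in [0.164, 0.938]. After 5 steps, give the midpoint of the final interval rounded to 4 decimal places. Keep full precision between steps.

0.7324

f(0.164000) = 0.817662, f(0.938000) = -0.374738 (opposite signs)
step 1: m = 0.551000, f(m) = 0.284471 > 0 → root in [0.551000, 0.938000]
step 2: m = 0.744500, f(m) = -0.031408 < 0 → root in [0.551000, 0.744500]
step 3: m = 0.647750, f(m) = 0.130261 > 0 → root in [0.647750, 0.744500]
step 4: m = 0.696125, f(m) = 0.050324 > 0 → root in [0.696125, 0.744500]
step 5: m = 0.720312, f(m) = 0.009678 > 0 → root in [0.720312, 0.744500]
Midpoint of [0.720312, 0.744500] = 0.732406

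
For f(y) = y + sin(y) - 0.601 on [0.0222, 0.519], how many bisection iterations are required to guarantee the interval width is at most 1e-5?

16

Initial width b − a = 0.519 − 0.0222 = 0.496800.
After n steps the width is (b−a)/2^n; need (b−a)/2^n ≤ 1e-5.
So n ≥ log₂(0.496800/1e-5) = log₂(49680.0000) ≈ 15.6004.
Hence n = 16.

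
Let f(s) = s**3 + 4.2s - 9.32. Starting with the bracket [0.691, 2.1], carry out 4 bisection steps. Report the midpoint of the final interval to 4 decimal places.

1.4395

f(0.691000) = -6.087861, f(2.100000) = 8.761000 (opposite signs)
step 1: m = 1.395500, f(m) = -0.741275 < 0 → root in [1.395500, 2.100000]
step 2: m = 1.747750, f(m) = 3.359280 > 0 → root in [1.395500, 1.747750]
step 3: m = 1.571625, f(m) = 1.162747 > 0 → root in [1.395500, 1.571625]
step 4: m = 1.483563, f(m) = 0.176221 > 0 → root in [1.395500, 1.483563]
Midpoint of [1.395500, 1.483563] = 1.439531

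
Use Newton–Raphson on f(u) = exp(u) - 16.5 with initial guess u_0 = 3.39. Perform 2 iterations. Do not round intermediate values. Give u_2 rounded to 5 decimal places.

2.81309

f'(u) = exp(u)
u_0 = 3.390000: f = 13.165952, f' = 29.665952 → u_1 = 3.390000 - (13.165952)/(29.665952) = 2.946193
u_1 = 2.946193: f = 2.533359, f' = 19.033359 → u_2 = 2.946193 - (2.533359)/(19.033359) = 2.813092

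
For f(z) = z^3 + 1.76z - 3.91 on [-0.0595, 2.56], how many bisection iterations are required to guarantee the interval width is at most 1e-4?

Initial width b − a = 2.56 − -0.0595 = 2.619500.
After n steps the width is (b−a)/2^n; need (b−a)/2^n ≤ 1e-4.
So n ≥ log₂(2.619500/1e-4) = log₂(26195.0000) ≈ 14.6770.
Hence n = 15.

15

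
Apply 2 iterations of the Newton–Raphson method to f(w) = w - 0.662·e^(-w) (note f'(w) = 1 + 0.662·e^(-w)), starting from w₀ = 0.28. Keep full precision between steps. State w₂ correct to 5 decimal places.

Newton update: w ← w − f(w)/f'(w).
w_0 = 0.280000: f = -0.220329, f' = 1.500329 → w_1 = 0.280000 - (-0.220329)/(1.500329) = 0.426854
w_1 = 0.426854: f = -0.005140, f' = 1.431994 → w_2 = 0.426854 - (-0.005140)/(1.431994) = 0.430443

0.43044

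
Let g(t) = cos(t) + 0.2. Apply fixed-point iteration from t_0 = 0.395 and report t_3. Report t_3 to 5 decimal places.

1.00627

t_1 = g(0.395000) = 1.122997
t_2 = g(1.122997) = 0.632983
t_3 = g(0.632983) = 1.006266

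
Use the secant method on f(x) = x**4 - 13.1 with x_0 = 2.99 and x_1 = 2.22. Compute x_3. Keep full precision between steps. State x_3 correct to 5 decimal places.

1.93597

f(x_0) = 66.825388, f(x_1) = 11.189127
x_2 = 2.220000 - (11.189127)·(2.220000 - 2.990000)/(11.189127 - (66.825388)) = 2.065144; f(x_2) = 5.088676
x_3 = 2.065144 - (5.088676)·(2.065144 - 2.220000)/(5.088676 - (11.189127)) = 1.935971; f(x_3) = 0.947372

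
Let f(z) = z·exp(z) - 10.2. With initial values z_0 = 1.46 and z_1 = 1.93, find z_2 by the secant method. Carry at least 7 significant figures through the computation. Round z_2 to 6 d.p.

1.722373

Secant update: z_(k+1) = z_k − f(z_k)·(z_k − z_(k-1))/(f(z_k) − f(z_(k-1))).
f(z_0) = -3.913299, f(z_1) = 3.096755
z_2 = 1.930000 - (3.096755)·(1.930000 - 1.460000)/(3.096755 - (-3.913299)) = 1.722373; f(z_2) = -0.558503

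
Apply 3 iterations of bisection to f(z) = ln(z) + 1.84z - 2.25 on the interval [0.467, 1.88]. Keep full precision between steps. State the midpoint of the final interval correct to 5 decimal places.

1.08519

f(0.467000) = -2.152146, f(1.880000) = 1.840472 (opposite signs)
step 1: m = 1.173500, f(m) = 0.069231 > 0 → root in [0.467000, 1.173500]
step 2: m = 0.820250, f(m) = -0.938886 < 0 → root in [0.820250, 1.173500]
step 3: m = 0.996875, f(m) = -0.418880 < 0 → root in [0.996875, 1.173500]
Midpoint of [0.996875, 1.173500] = 1.085187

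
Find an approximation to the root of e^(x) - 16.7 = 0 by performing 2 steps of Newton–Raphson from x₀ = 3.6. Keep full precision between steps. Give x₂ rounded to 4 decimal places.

Newton update: x ← x − f(x)/f'(x).
f'(x) = e^(x)
x_0 = 3.600000: f = 19.898234, f' = 36.598234 → x_1 = 3.600000 - (19.898234)/(36.598234) = 3.056306
x_1 = 3.056306: f = 4.548922, f' = 21.248922 → x_2 = 3.056306 - (4.548922)/(21.248922) = 2.842228

2.8422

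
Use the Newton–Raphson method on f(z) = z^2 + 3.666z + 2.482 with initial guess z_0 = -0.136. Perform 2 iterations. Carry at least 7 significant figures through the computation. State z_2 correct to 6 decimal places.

-0.882960

f'(z) = 2z + 3.666
z_0 = -0.136000: f = 2.001920, f' = 3.394000 → z_1 = -0.136000 - (2.001920)/(3.394000) = -0.725841
z_1 = -0.725841: f = 0.347912, f' = 2.214318 → z_2 = -0.725841 - (0.347912)/(2.214318) = -0.882960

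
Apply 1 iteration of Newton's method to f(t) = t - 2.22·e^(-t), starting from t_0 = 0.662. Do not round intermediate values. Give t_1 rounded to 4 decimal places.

f'(t) = 1 + 2.22·e^(-t)
t_0 = 0.662000: f = -0.483117, f' = 2.145117 → t_1 = 0.662000 - (-0.483117)/(2.145117) = 0.887217

0.8872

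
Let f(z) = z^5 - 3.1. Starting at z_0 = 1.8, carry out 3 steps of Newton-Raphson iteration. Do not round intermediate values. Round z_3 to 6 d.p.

Newton update: z ← z − f(z)/f'(z).
f'(z) = 5z^4
z_0 = 1.800000: f = 15.795680, f' = 52.488000 → z_1 = 1.800000 - (15.795680)/(52.488000) = 1.499061
z_1 = 1.499061: f = 4.470014, f' = 25.249185 → z_2 = 1.499061 - (4.470014)/(25.249185) = 1.322025
z_2 = 1.322025: f = 0.938300, f' = 15.273158 → z_3 = 1.322025 - (0.938300)/(15.273158) = 1.260591

1.260591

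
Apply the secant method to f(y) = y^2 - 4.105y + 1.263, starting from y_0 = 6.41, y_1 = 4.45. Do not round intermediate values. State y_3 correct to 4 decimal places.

3.8112

f(y_0) = 16.038050, f(y_1) = 2.798250
y_2 = 4.450000 - (2.798250)·(4.450000 - 6.410000)/(2.798250 - (16.038050)) = 4.035751; f(y_2) = 0.983529
y_3 = 4.035751 - (0.983529)·(4.035751 - 4.450000)/(0.983529 - (2.798250)) = 3.811240; f(y_3) = 0.143409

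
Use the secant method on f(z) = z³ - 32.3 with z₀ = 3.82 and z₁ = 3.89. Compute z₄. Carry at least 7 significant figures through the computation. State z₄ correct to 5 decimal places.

f(z_0) = 23.442968, f(z_1) = 26.563869
z_2 = 3.890000 - (26.563869)·(3.890000 - 3.820000)/(26.563869 - (23.442968)) = 3.294188; f(z_2) = 3.447450
z_3 = 3.294188 - (3.447450)·(3.294188 - 3.890000)/(3.447450 - (26.563869)) = 3.205332; f(z_3) = 0.632066
z_4 = 3.205332 - (0.632066)·(3.205332 - 3.294188)/(0.632066 - (3.447450)) = 3.185383; f(z_4) = 0.021021

3.18538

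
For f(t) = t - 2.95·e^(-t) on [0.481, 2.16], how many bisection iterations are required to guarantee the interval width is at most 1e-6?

Initial width b − a = 2.16 − 0.481 = 1.679000.
After n steps the width is (b−a)/2^n; need (b−a)/2^n ≤ 1e-6.
So n ≥ log₂(1.679000/1e-6) = log₂(1679000.0000) ≈ 20.6792.
Hence n = 21.

21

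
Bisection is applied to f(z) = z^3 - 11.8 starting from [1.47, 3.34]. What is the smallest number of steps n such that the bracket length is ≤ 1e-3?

11

Initial width b − a = 3.34 − 1.47 = 1.870000.
After n steps the width is (b−a)/2^n; need (b−a)/2^n ≤ 1e-3.
So n ≥ log₂(1.870000/1e-3) = log₂(1870.0000) ≈ 10.8688.
Hence n = 11.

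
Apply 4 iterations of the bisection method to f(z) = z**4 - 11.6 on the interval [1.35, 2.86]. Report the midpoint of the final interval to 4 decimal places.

1.8691

f(1.350000) = -8.278494, f(2.860000) = 55.305856 (opposite signs)
step 1: m = 2.105000, f(m) = 8.033983 > 0 → root in [1.350000, 2.105000]
step 2: m = 1.727500, f(m) = -2.694215 < 0 → root in [1.727500, 2.105000]
step 3: m = 1.916250, f(m) = 1.883687 > 0 → root in [1.727500, 1.916250]
step 4: m = 1.821875, f(m) = -0.582722 < 0 → root in [1.821875, 1.916250]
Midpoint of [1.821875, 1.916250] = 1.869063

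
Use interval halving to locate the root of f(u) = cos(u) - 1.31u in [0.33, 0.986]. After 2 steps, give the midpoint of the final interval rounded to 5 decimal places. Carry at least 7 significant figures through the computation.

0.57600

f(0.330000) = 0.513742, f(0.986000) = -0.739630 (opposite signs)
step 1: m = 0.658000, f(m) = -0.070763 < 0 → root in [0.330000, 0.658000]
step 2: m = 0.494000, f(m) = 0.233303 > 0 → root in [0.494000, 0.658000]
Midpoint of [0.494000, 0.658000] = 0.576000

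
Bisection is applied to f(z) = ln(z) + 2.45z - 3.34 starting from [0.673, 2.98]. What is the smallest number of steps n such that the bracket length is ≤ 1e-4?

Initial width b − a = 2.98 − 0.673 = 2.307000.
After n steps the width is (b−a)/2^n; need (b−a)/2^n ≤ 1e-4.
So n ≥ log₂(2.307000/1e-4) = log₂(23070.0000) ≈ 14.4937.
Hence n = 15.

15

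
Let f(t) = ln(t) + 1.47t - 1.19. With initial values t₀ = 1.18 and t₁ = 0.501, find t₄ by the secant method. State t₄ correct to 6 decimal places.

0.889292

Secant update: t_(k+1) = t_k − f(t_k)·(t_k − t_(k-1))/(f(t_k) − f(t_(k-1))).
f(t_0) = 0.710114, f(t_1) = -1.144679
t_2 = 0.501000 - (-1.144679)·(0.501000 - 1.180000)/(-1.144679 - (0.710114)) = 0.920042; f(t_2) = 0.079127
t_3 = 0.920042 - (0.079127)·(0.920042 - 0.501000)/(0.079127 - (-1.144679)) = 0.892949; f(t_3) = 0.009408
t_4 = 0.892949 - (0.009408)·(0.892949 - 0.920042)/(0.009408 - (0.079127)) = 0.889292; f(t_4) = -0.000069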